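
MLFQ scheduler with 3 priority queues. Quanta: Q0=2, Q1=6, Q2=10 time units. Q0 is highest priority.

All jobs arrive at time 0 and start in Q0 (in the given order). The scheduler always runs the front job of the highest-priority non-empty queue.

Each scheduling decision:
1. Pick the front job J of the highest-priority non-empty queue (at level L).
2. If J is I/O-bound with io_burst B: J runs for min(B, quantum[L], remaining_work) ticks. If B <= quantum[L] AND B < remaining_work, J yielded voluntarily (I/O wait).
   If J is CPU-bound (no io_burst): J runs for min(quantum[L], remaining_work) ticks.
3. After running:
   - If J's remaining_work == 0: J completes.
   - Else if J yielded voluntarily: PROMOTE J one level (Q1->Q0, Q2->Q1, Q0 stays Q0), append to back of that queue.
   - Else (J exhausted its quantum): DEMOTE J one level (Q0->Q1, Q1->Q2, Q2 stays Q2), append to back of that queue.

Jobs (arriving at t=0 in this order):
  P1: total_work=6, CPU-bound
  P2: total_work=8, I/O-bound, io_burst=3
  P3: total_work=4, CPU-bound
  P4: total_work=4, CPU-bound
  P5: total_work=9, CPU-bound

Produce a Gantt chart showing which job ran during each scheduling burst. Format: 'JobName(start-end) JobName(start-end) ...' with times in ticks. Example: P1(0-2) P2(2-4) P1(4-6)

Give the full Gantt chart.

t=0-2: P1@Q0 runs 2, rem=4, quantum used, demote→Q1. Q0=[P2,P3,P4,P5] Q1=[P1] Q2=[]
t=2-4: P2@Q0 runs 2, rem=6, quantum used, demote→Q1. Q0=[P3,P4,P5] Q1=[P1,P2] Q2=[]
t=4-6: P3@Q0 runs 2, rem=2, quantum used, demote→Q1. Q0=[P4,P5] Q1=[P1,P2,P3] Q2=[]
t=6-8: P4@Q0 runs 2, rem=2, quantum used, demote→Q1. Q0=[P5] Q1=[P1,P2,P3,P4] Q2=[]
t=8-10: P5@Q0 runs 2, rem=7, quantum used, demote→Q1. Q0=[] Q1=[P1,P2,P3,P4,P5] Q2=[]
t=10-14: P1@Q1 runs 4, rem=0, completes. Q0=[] Q1=[P2,P3,P4,P5] Q2=[]
t=14-17: P2@Q1 runs 3, rem=3, I/O yield, promote→Q0. Q0=[P2] Q1=[P3,P4,P5] Q2=[]
t=17-19: P2@Q0 runs 2, rem=1, quantum used, demote→Q1. Q0=[] Q1=[P3,P4,P5,P2] Q2=[]
t=19-21: P3@Q1 runs 2, rem=0, completes. Q0=[] Q1=[P4,P5,P2] Q2=[]
t=21-23: P4@Q1 runs 2, rem=0, completes. Q0=[] Q1=[P5,P2] Q2=[]
t=23-29: P5@Q1 runs 6, rem=1, quantum used, demote→Q2. Q0=[] Q1=[P2] Q2=[P5]
t=29-30: P2@Q1 runs 1, rem=0, completes. Q0=[] Q1=[] Q2=[P5]
t=30-31: P5@Q2 runs 1, rem=0, completes. Q0=[] Q1=[] Q2=[]

Answer: P1(0-2) P2(2-4) P3(4-6) P4(6-8) P5(8-10) P1(10-14) P2(14-17) P2(17-19) P3(19-21) P4(21-23) P5(23-29) P2(29-30) P5(30-31)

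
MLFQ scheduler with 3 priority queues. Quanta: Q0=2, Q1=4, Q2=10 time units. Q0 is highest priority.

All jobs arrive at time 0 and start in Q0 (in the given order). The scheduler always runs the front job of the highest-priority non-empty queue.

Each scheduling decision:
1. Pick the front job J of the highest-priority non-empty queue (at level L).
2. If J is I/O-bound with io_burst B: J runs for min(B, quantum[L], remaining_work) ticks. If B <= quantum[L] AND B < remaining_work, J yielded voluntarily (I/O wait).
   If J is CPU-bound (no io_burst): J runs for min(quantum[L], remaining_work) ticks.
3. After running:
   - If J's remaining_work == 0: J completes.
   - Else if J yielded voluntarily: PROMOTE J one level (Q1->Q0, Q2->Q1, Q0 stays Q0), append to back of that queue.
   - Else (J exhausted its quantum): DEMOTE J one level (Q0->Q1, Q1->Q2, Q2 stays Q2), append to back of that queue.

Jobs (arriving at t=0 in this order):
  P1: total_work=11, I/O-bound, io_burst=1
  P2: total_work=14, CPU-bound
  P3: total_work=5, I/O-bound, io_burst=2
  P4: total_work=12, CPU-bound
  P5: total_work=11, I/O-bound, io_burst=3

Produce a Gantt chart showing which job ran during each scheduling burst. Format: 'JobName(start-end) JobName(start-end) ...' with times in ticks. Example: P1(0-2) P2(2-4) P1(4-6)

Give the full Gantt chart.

t=0-1: P1@Q0 runs 1, rem=10, I/O yield, promote→Q0. Q0=[P2,P3,P4,P5,P1] Q1=[] Q2=[]
t=1-3: P2@Q0 runs 2, rem=12, quantum used, demote→Q1. Q0=[P3,P4,P5,P1] Q1=[P2] Q2=[]
t=3-5: P3@Q0 runs 2, rem=3, I/O yield, promote→Q0. Q0=[P4,P5,P1,P3] Q1=[P2] Q2=[]
t=5-7: P4@Q0 runs 2, rem=10, quantum used, demote→Q1. Q0=[P5,P1,P3] Q1=[P2,P4] Q2=[]
t=7-9: P5@Q0 runs 2, rem=9, quantum used, demote→Q1. Q0=[P1,P3] Q1=[P2,P4,P5] Q2=[]
t=9-10: P1@Q0 runs 1, rem=9, I/O yield, promote→Q0. Q0=[P3,P1] Q1=[P2,P4,P5] Q2=[]
t=10-12: P3@Q0 runs 2, rem=1, I/O yield, promote→Q0. Q0=[P1,P3] Q1=[P2,P4,P5] Q2=[]
t=12-13: P1@Q0 runs 1, rem=8, I/O yield, promote→Q0. Q0=[P3,P1] Q1=[P2,P4,P5] Q2=[]
t=13-14: P3@Q0 runs 1, rem=0, completes. Q0=[P1] Q1=[P2,P4,P5] Q2=[]
t=14-15: P1@Q0 runs 1, rem=7, I/O yield, promote→Q0. Q0=[P1] Q1=[P2,P4,P5] Q2=[]
t=15-16: P1@Q0 runs 1, rem=6, I/O yield, promote→Q0. Q0=[P1] Q1=[P2,P4,P5] Q2=[]
t=16-17: P1@Q0 runs 1, rem=5, I/O yield, promote→Q0. Q0=[P1] Q1=[P2,P4,P5] Q2=[]
t=17-18: P1@Q0 runs 1, rem=4, I/O yield, promote→Q0. Q0=[P1] Q1=[P2,P4,P5] Q2=[]
t=18-19: P1@Q0 runs 1, rem=3, I/O yield, promote→Q0. Q0=[P1] Q1=[P2,P4,P5] Q2=[]
t=19-20: P1@Q0 runs 1, rem=2, I/O yield, promote→Q0. Q0=[P1] Q1=[P2,P4,P5] Q2=[]
t=20-21: P1@Q0 runs 1, rem=1, I/O yield, promote→Q0. Q0=[P1] Q1=[P2,P4,P5] Q2=[]
t=21-22: P1@Q0 runs 1, rem=0, completes. Q0=[] Q1=[P2,P4,P5] Q2=[]
t=22-26: P2@Q1 runs 4, rem=8, quantum used, demote→Q2. Q0=[] Q1=[P4,P5] Q2=[P2]
t=26-30: P4@Q1 runs 4, rem=6, quantum used, demote→Q2. Q0=[] Q1=[P5] Q2=[P2,P4]
t=30-33: P5@Q1 runs 3, rem=6, I/O yield, promote→Q0. Q0=[P5] Q1=[] Q2=[P2,P4]
t=33-35: P5@Q0 runs 2, rem=4, quantum used, demote→Q1. Q0=[] Q1=[P5] Q2=[P2,P4]
t=35-38: P5@Q1 runs 3, rem=1, I/O yield, promote→Q0. Q0=[P5] Q1=[] Q2=[P2,P4]
t=38-39: P5@Q0 runs 1, rem=0, completes. Q0=[] Q1=[] Q2=[P2,P4]
t=39-47: P2@Q2 runs 8, rem=0, completes. Q0=[] Q1=[] Q2=[P4]
t=47-53: P4@Q2 runs 6, rem=0, completes. Q0=[] Q1=[] Q2=[]

Answer: P1(0-1) P2(1-3) P3(3-5) P4(5-7) P5(7-9) P1(9-10) P3(10-12) P1(12-13) P3(13-14) P1(14-15) P1(15-16) P1(16-17) P1(17-18) P1(18-19) P1(19-20) P1(20-21) P1(21-22) P2(22-26) P4(26-30) P5(30-33) P5(33-35) P5(35-38) P5(38-39) P2(39-47) P4(47-53)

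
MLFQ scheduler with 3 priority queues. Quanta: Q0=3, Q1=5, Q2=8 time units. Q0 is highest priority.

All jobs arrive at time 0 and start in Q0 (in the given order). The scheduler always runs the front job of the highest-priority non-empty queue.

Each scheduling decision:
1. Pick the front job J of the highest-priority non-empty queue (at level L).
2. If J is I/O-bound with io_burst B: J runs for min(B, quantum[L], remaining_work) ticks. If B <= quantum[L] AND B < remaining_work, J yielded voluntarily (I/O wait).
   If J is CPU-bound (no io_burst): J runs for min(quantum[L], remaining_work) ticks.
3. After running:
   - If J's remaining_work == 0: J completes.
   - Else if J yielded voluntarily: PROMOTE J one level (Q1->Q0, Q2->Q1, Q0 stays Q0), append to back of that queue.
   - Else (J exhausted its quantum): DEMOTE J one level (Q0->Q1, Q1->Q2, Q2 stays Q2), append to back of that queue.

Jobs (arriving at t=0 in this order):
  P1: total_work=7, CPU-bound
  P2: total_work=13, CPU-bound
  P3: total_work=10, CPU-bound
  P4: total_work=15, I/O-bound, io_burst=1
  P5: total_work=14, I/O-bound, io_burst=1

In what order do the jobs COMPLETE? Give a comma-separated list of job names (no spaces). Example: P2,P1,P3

t=0-3: P1@Q0 runs 3, rem=4, quantum used, demote→Q1. Q0=[P2,P3,P4,P5] Q1=[P1] Q2=[]
t=3-6: P2@Q0 runs 3, rem=10, quantum used, demote→Q1. Q0=[P3,P4,P5] Q1=[P1,P2] Q2=[]
t=6-9: P3@Q0 runs 3, rem=7, quantum used, demote→Q1. Q0=[P4,P5] Q1=[P1,P2,P3] Q2=[]
t=9-10: P4@Q0 runs 1, rem=14, I/O yield, promote→Q0. Q0=[P5,P4] Q1=[P1,P2,P3] Q2=[]
t=10-11: P5@Q0 runs 1, rem=13, I/O yield, promote→Q0. Q0=[P4,P5] Q1=[P1,P2,P3] Q2=[]
t=11-12: P4@Q0 runs 1, rem=13, I/O yield, promote→Q0. Q0=[P5,P4] Q1=[P1,P2,P3] Q2=[]
t=12-13: P5@Q0 runs 1, rem=12, I/O yield, promote→Q0. Q0=[P4,P5] Q1=[P1,P2,P3] Q2=[]
t=13-14: P4@Q0 runs 1, rem=12, I/O yield, promote→Q0. Q0=[P5,P4] Q1=[P1,P2,P3] Q2=[]
t=14-15: P5@Q0 runs 1, rem=11, I/O yield, promote→Q0. Q0=[P4,P5] Q1=[P1,P2,P3] Q2=[]
t=15-16: P4@Q0 runs 1, rem=11, I/O yield, promote→Q0. Q0=[P5,P4] Q1=[P1,P2,P3] Q2=[]
t=16-17: P5@Q0 runs 1, rem=10, I/O yield, promote→Q0. Q0=[P4,P5] Q1=[P1,P2,P3] Q2=[]
t=17-18: P4@Q0 runs 1, rem=10, I/O yield, promote→Q0. Q0=[P5,P4] Q1=[P1,P2,P3] Q2=[]
t=18-19: P5@Q0 runs 1, rem=9, I/O yield, promote→Q0. Q0=[P4,P5] Q1=[P1,P2,P3] Q2=[]
t=19-20: P4@Q0 runs 1, rem=9, I/O yield, promote→Q0. Q0=[P5,P4] Q1=[P1,P2,P3] Q2=[]
t=20-21: P5@Q0 runs 1, rem=8, I/O yield, promote→Q0. Q0=[P4,P5] Q1=[P1,P2,P3] Q2=[]
t=21-22: P4@Q0 runs 1, rem=8, I/O yield, promote→Q0. Q0=[P5,P4] Q1=[P1,P2,P3] Q2=[]
t=22-23: P5@Q0 runs 1, rem=7, I/O yield, promote→Q0. Q0=[P4,P5] Q1=[P1,P2,P3] Q2=[]
t=23-24: P4@Q0 runs 1, rem=7, I/O yield, promote→Q0. Q0=[P5,P4] Q1=[P1,P2,P3] Q2=[]
t=24-25: P5@Q0 runs 1, rem=6, I/O yield, promote→Q0. Q0=[P4,P5] Q1=[P1,P2,P3] Q2=[]
t=25-26: P4@Q0 runs 1, rem=6, I/O yield, promote→Q0. Q0=[P5,P4] Q1=[P1,P2,P3] Q2=[]
t=26-27: P5@Q0 runs 1, rem=5, I/O yield, promote→Q0. Q0=[P4,P5] Q1=[P1,P2,P3] Q2=[]
t=27-28: P4@Q0 runs 1, rem=5, I/O yield, promote→Q0. Q0=[P5,P4] Q1=[P1,P2,P3] Q2=[]
t=28-29: P5@Q0 runs 1, rem=4, I/O yield, promote→Q0. Q0=[P4,P5] Q1=[P1,P2,P3] Q2=[]
t=29-30: P4@Q0 runs 1, rem=4, I/O yield, promote→Q0. Q0=[P5,P4] Q1=[P1,P2,P3] Q2=[]
t=30-31: P5@Q0 runs 1, rem=3, I/O yield, promote→Q0. Q0=[P4,P5] Q1=[P1,P2,P3] Q2=[]
t=31-32: P4@Q0 runs 1, rem=3, I/O yield, promote→Q0. Q0=[P5,P4] Q1=[P1,P2,P3] Q2=[]
t=32-33: P5@Q0 runs 1, rem=2, I/O yield, promote→Q0. Q0=[P4,P5] Q1=[P1,P2,P3] Q2=[]
t=33-34: P4@Q0 runs 1, rem=2, I/O yield, promote→Q0. Q0=[P5,P4] Q1=[P1,P2,P3] Q2=[]
t=34-35: P5@Q0 runs 1, rem=1, I/O yield, promote→Q0. Q0=[P4,P5] Q1=[P1,P2,P3] Q2=[]
t=35-36: P4@Q0 runs 1, rem=1, I/O yield, promote→Q0. Q0=[P5,P4] Q1=[P1,P2,P3] Q2=[]
t=36-37: P5@Q0 runs 1, rem=0, completes. Q0=[P4] Q1=[P1,P2,P3] Q2=[]
t=37-38: P4@Q0 runs 1, rem=0, completes. Q0=[] Q1=[P1,P2,P3] Q2=[]
t=38-42: P1@Q1 runs 4, rem=0, completes. Q0=[] Q1=[P2,P3] Q2=[]
t=42-47: P2@Q1 runs 5, rem=5, quantum used, demote→Q2. Q0=[] Q1=[P3] Q2=[P2]
t=47-52: P3@Q1 runs 5, rem=2, quantum used, demote→Q2. Q0=[] Q1=[] Q2=[P2,P3]
t=52-57: P2@Q2 runs 5, rem=0, completes. Q0=[] Q1=[] Q2=[P3]
t=57-59: P3@Q2 runs 2, rem=0, completes. Q0=[] Q1=[] Q2=[]

Answer: P5,P4,P1,P2,P3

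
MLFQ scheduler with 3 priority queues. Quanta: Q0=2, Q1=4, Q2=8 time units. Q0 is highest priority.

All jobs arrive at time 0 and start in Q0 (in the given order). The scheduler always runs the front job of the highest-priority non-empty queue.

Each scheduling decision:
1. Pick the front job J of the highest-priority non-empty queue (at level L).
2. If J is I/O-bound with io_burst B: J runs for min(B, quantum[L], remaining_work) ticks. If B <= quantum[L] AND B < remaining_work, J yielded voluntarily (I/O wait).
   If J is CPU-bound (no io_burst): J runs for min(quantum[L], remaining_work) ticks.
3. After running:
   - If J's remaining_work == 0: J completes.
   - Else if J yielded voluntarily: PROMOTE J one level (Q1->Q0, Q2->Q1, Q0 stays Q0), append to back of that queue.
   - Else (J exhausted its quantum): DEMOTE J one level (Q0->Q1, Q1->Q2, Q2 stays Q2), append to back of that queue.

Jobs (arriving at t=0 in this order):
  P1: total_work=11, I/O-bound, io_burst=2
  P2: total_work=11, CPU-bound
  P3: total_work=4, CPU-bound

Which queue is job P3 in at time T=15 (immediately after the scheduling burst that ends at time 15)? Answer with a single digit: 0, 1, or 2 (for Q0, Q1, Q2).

t=0-2: P1@Q0 runs 2, rem=9, I/O yield, promote→Q0. Q0=[P2,P3,P1] Q1=[] Q2=[]
t=2-4: P2@Q0 runs 2, rem=9, quantum used, demote→Q1. Q0=[P3,P1] Q1=[P2] Q2=[]
t=4-6: P3@Q0 runs 2, rem=2, quantum used, demote→Q1. Q0=[P1] Q1=[P2,P3] Q2=[]
t=6-8: P1@Q0 runs 2, rem=7, I/O yield, promote→Q0. Q0=[P1] Q1=[P2,P3] Q2=[]
t=8-10: P1@Q0 runs 2, rem=5, I/O yield, promote→Q0. Q0=[P1] Q1=[P2,P3] Q2=[]
t=10-12: P1@Q0 runs 2, rem=3, I/O yield, promote→Q0. Q0=[P1] Q1=[P2,P3] Q2=[]
t=12-14: P1@Q0 runs 2, rem=1, I/O yield, promote→Q0. Q0=[P1] Q1=[P2,P3] Q2=[]
t=14-15: P1@Q0 runs 1, rem=0, completes. Q0=[] Q1=[P2,P3] Q2=[]
t=15-19: P2@Q1 runs 4, rem=5, quantum used, demote→Q2. Q0=[] Q1=[P3] Q2=[P2]
t=19-21: P3@Q1 runs 2, rem=0, completes. Q0=[] Q1=[] Q2=[P2]
t=21-26: P2@Q2 runs 5, rem=0, completes. Q0=[] Q1=[] Q2=[]

Answer: 1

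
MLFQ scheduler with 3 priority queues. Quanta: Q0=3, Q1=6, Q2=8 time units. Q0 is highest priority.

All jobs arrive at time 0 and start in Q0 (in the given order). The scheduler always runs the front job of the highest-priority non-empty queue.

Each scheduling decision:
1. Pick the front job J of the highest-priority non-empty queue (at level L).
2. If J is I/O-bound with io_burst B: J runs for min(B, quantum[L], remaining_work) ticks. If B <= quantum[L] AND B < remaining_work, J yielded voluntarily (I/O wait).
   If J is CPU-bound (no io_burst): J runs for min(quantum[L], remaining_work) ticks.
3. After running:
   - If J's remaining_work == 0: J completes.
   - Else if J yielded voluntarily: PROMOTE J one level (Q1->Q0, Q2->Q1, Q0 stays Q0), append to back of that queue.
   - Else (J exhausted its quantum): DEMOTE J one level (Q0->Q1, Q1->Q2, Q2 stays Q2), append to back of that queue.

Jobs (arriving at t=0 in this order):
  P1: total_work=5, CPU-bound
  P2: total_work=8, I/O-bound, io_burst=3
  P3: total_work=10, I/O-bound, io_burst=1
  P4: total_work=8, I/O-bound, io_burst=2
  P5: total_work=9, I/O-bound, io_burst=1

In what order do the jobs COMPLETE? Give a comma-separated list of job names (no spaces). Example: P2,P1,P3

t=0-3: P1@Q0 runs 3, rem=2, quantum used, demote→Q1. Q0=[P2,P3,P4,P5] Q1=[P1] Q2=[]
t=3-6: P2@Q0 runs 3, rem=5, I/O yield, promote→Q0. Q0=[P3,P4,P5,P2] Q1=[P1] Q2=[]
t=6-7: P3@Q0 runs 1, rem=9, I/O yield, promote→Q0. Q0=[P4,P5,P2,P3] Q1=[P1] Q2=[]
t=7-9: P4@Q0 runs 2, rem=6, I/O yield, promote→Q0. Q0=[P5,P2,P3,P4] Q1=[P1] Q2=[]
t=9-10: P5@Q0 runs 1, rem=8, I/O yield, promote→Q0. Q0=[P2,P3,P4,P5] Q1=[P1] Q2=[]
t=10-13: P2@Q0 runs 3, rem=2, I/O yield, promote→Q0. Q0=[P3,P4,P5,P2] Q1=[P1] Q2=[]
t=13-14: P3@Q0 runs 1, rem=8, I/O yield, promote→Q0. Q0=[P4,P5,P2,P3] Q1=[P1] Q2=[]
t=14-16: P4@Q0 runs 2, rem=4, I/O yield, promote→Q0. Q0=[P5,P2,P3,P4] Q1=[P1] Q2=[]
t=16-17: P5@Q0 runs 1, rem=7, I/O yield, promote→Q0. Q0=[P2,P3,P4,P5] Q1=[P1] Q2=[]
t=17-19: P2@Q0 runs 2, rem=0, completes. Q0=[P3,P4,P5] Q1=[P1] Q2=[]
t=19-20: P3@Q0 runs 1, rem=7, I/O yield, promote→Q0. Q0=[P4,P5,P3] Q1=[P1] Q2=[]
t=20-22: P4@Q0 runs 2, rem=2, I/O yield, promote→Q0. Q0=[P5,P3,P4] Q1=[P1] Q2=[]
t=22-23: P5@Q0 runs 1, rem=6, I/O yield, promote→Q0. Q0=[P3,P4,P5] Q1=[P1] Q2=[]
t=23-24: P3@Q0 runs 1, rem=6, I/O yield, promote→Q0. Q0=[P4,P5,P3] Q1=[P1] Q2=[]
t=24-26: P4@Q0 runs 2, rem=0, completes. Q0=[P5,P3] Q1=[P1] Q2=[]
t=26-27: P5@Q0 runs 1, rem=5, I/O yield, promote→Q0. Q0=[P3,P5] Q1=[P1] Q2=[]
t=27-28: P3@Q0 runs 1, rem=5, I/O yield, promote→Q0. Q0=[P5,P3] Q1=[P1] Q2=[]
t=28-29: P5@Q0 runs 1, rem=4, I/O yield, promote→Q0. Q0=[P3,P5] Q1=[P1] Q2=[]
t=29-30: P3@Q0 runs 1, rem=4, I/O yield, promote→Q0. Q0=[P5,P3] Q1=[P1] Q2=[]
t=30-31: P5@Q0 runs 1, rem=3, I/O yield, promote→Q0. Q0=[P3,P5] Q1=[P1] Q2=[]
t=31-32: P3@Q0 runs 1, rem=3, I/O yield, promote→Q0. Q0=[P5,P3] Q1=[P1] Q2=[]
t=32-33: P5@Q0 runs 1, rem=2, I/O yield, promote→Q0. Q0=[P3,P5] Q1=[P1] Q2=[]
t=33-34: P3@Q0 runs 1, rem=2, I/O yield, promote→Q0. Q0=[P5,P3] Q1=[P1] Q2=[]
t=34-35: P5@Q0 runs 1, rem=1, I/O yield, promote→Q0. Q0=[P3,P5] Q1=[P1] Q2=[]
t=35-36: P3@Q0 runs 1, rem=1, I/O yield, promote→Q0. Q0=[P5,P3] Q1=[P1] Q2=[]
t=36-37: P5@Q0 runs 1, rem=0, completes. Q0=[P3] Q1=[P1] Q2=[]
t=37-38: P3@Q0 runs 1, rem=0, completes. Q0=[] Q1=[P1] Q2=[]
t=38-40: P1@Q1 runs 2, rem=0, completes. Q0=[] Q1=[] Q2=[]

Answer: P2,P4,P5,P3,P1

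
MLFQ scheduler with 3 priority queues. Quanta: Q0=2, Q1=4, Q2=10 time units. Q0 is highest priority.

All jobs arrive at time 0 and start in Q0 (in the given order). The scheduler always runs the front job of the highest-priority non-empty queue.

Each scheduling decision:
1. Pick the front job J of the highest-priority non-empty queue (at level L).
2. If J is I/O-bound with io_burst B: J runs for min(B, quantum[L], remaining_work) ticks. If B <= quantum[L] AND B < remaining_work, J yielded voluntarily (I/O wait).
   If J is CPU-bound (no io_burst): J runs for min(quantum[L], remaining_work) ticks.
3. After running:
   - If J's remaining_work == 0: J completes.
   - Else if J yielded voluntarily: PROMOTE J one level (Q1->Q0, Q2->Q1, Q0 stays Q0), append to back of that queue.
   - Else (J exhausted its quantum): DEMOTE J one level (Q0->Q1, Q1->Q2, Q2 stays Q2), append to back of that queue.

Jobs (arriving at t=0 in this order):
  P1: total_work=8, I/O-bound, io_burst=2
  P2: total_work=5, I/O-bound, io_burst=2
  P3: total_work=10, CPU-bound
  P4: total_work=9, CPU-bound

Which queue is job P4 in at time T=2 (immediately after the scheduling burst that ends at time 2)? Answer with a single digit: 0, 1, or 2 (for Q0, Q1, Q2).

t=0-2: P1@Q0 runs 2, rem=6, I/O yield, promote→Q0. Q0=[P2,P3,P4,P1] Q1=[] Q2=[]
t=2-4: P2@Q0 runs 2, rem=3, I/O yield, promote→Q0. Q0=[P3,P4,P1,P2] Q1=[] Q2=[]
t=4-6: P3@Q0 runs 2, rem=8, quantum used, demote→Q1. Q0=[P4,P1,P2] Q1=[P3] Q2=[]
t=6-8: P4@Q0 runs 2, rem=7, quantum used, demote→Q1. Q0=[P1,P2] Q1=[P3,P4] Q2=[]
t=8-10: P1@Q0 runs 2, rem=4, I/O yield, promote→Q0. Q0=[P2,P1] Q1=[P3,P4] Q2=[]
t=10-12: P2@Q0 runs 2, rem=1, I/O yield, promote→Q0. Q0=[P1,P2] Q1=[P3,P4] Q2=[]
t=12-14: P1@Q0 runs 2, rem=2, I/O yield, promote→Q0. Q0=[P2,P1] Q1=[P3,P4] Q2=[]
t=14-15: P2@Q0 runs 1, rem=0, completes. Q0=[P1] Q1=[P3,P4] Q2=[]
t=15-17: P1@Q0 runs 2, rem=0, completes. Q0=[] Q1=[P3,P4] Q2=[]
t=17-21: P3@Q1 runs 4, rem=4, quantum used, demote→Q2. Q0=[] Q1=[P4] Q2=[P3]
t=21-25: P4@Q1 runs 4, rem=3, quantum used, demote→Q2. Q0=[] Q1=[] Q2=[P3,P4]
t=25-29: P3@Q2 runs 4, rem=0, completes. Q0=[] Q1=[] Q2=[P4]
t=29-32: P4@Q2 runs 3, rem=0, completes. Q0=[] Q1=[] Q2=[]

Answer: 0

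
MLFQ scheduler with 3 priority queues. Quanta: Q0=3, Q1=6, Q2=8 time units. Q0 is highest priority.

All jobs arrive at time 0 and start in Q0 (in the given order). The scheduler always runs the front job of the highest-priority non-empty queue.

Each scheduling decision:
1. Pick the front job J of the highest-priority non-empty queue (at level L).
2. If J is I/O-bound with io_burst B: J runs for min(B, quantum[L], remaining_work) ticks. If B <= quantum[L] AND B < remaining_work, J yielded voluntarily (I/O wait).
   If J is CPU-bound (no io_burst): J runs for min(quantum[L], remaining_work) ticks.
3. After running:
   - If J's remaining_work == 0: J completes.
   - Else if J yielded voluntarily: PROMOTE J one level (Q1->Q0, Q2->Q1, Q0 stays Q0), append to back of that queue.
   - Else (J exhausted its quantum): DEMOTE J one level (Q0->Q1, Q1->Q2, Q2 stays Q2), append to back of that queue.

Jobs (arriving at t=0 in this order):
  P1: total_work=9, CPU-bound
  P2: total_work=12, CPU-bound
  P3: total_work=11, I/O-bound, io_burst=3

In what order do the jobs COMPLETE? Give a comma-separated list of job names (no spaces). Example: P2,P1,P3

Answer: P3,P1,P2

Derivation:
t=0-3: P1@Q0 runs 3, rem=6, quantum used, demote→Q1. Q0=[P2,P3] Q1=[P1] Q2=[]
t=3-6: P2@Q0 runs 3, rem=9, quantum used, demote→Q1. Q0=[P3] Q1=[P1,P2] Q2=[]
t=6-9: P3@Q0 runs 3, rem=8, I/O yield, promote→Q0. Q0=[P3] Q1=[P1,P2] Q2=[]
t=9-12: P3@Q0 runs 3, rem=5, I/O yield, promote→Q0. Q0=[P3] Q1=[P1,P2] Q2=[]
t=12-15: P3@Q0 runs 3, rem=2, I/O yield, promote→Q0. Q0=[P3] Q1=[P1,P2] Q2=[]
t=15-17: P3@Q0 runs 2, rem=0, completes. Q0=[] Q1=[P1,P2] Q2=[]
t=17-23: P1@Q1 runs 6, rem=0, completes. Q0=[] Q1=[P2] Q2=[]
t=23-29: P2@Q1 runs 6, rem=3, quantum used, demote→Q2. Q0=[] Q1=[] Q2=[P2]
t=29-32: P2@Q2 runs 3, rem=0, completes. Q0=[] Q1=[] Q2=[]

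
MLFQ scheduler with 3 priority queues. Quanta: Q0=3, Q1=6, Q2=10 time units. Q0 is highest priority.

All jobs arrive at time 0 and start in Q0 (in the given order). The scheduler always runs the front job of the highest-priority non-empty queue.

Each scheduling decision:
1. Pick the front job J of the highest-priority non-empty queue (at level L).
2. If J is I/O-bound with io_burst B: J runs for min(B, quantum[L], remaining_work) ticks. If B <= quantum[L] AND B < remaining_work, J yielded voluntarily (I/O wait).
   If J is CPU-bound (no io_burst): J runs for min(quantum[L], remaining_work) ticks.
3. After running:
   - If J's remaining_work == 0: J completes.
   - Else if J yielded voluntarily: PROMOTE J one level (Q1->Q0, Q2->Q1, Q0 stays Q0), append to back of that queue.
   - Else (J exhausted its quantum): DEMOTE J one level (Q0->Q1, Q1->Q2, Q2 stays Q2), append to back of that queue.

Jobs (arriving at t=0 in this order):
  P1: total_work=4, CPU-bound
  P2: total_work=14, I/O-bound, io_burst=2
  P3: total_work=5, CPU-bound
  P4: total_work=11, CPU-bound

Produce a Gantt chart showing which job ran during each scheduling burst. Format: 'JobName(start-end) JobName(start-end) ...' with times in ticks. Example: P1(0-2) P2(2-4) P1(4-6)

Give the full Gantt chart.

Answer: P1(0-3) P2(3-5) P3(5-8) P4(8-11) P2(11-13) P2(13-15) P2(15-17) P2(17-19) P2(19-21) P2(21-23) P1(23-24) P3(24-26) P4(26-32) P4(32-34)

Derivation:
t=0-3: P1@Q0 runs 3, rem=1, quantum used, demote→Q1. Q0=[P2,P3,P4] Q1=[P1] Q2=[]
t=3-5: P2@Q0 runs 2, rem=12, I/O yield, promote→Q0. Q0=[P3,P4,P2] Q1=[P1] Q2=[]
t=5-8: P3@Q0 runs 3, rem=2, quantum used, demote→Q1. Q0=[P4,P2] Q1=[P1,P3] Q2=[]
t=8-11: P4@Q0 runs 3, rem=8, quantum used, demote→Q1. Q0=[P2] Q1=[P1,P3,P4] Q2=[]
t=11-13: P2@Q0 runs 2, rem=10, I/O yield, promote→Q0. Q0=[P2] Q1=[P1,P3,P4] Q2=[]
t=13-15: P2@Q0 runs 2, rem=8, I/O yield, promote→Q0. Q0=[P2] Q1=[P1,P3,P4] Q2=[]
t=15-17: P2@Q0 runs 2, rem=6, I/O yield, promote→Q0. Q0=[P2] Q1=[P1,P3,P4] Q2=[]
t=17-19: P2@Q0 runs 2, rem=4, I/O yield, promote→Q0. Q0=[P2] Q1=[P1,P3,P4] Q2=[]
t=19-21: P2@Q0 runs 2, rem=2, I/O yield, promote→Q0. Q0=[P2] Q1=[P1,P3,P4] Q2=[]
t=21-23: P2@Q0 runs 2, rem=0, completes. Q0=[] Q1=[P1,P3,P4] Q2=[]
t=23-24: P1@Q1 runs 1, rem=0, completes. Q0=[] Q1=[P3,P4] Q2=[]
t=24-26: P3@Q1 runs 2, rem=0, completes. Q0=[] Q1=[P4] Q2=[]
t=26-32: P4@Q1 runs 6, rem=2, quantum used, demote→Q2. Q0=[] Q1=[] Q2=[P4]
t=32-34: P4@Q2 runs 2, rem=0, completes. Q0=[] Q1=[] Q2=[]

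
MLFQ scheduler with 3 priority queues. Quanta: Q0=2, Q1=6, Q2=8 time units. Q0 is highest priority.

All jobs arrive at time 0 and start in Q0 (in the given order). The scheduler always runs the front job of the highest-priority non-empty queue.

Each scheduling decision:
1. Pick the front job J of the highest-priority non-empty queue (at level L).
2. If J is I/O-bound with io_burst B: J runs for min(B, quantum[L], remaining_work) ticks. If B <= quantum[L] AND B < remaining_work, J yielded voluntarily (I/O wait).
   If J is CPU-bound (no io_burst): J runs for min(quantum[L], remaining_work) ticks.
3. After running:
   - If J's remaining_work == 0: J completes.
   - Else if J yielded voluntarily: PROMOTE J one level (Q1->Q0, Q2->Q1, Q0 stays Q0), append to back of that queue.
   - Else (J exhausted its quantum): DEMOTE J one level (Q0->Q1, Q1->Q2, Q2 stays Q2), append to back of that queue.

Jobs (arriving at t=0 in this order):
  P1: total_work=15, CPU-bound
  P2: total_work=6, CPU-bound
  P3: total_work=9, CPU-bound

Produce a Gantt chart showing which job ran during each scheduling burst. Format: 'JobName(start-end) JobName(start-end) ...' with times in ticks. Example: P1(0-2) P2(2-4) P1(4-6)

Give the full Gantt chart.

t=0-2: P1@Q0 runs 2, rem=13, quantum used, demote→Q1. Q0=[P2,P3] Q1=[P1] Q2=[]
t=2-4: P2@Q0 runs 2, rem=4, quantum used, demote→Q1. Q0=[P3] Q1=[P1,P2] Q2=[]
t=4-6: P3@Q0 runs 2, rem=7, quantum used, demote→Q1. Q0=[] Q1=[P1,P2,P3] Q2=[]
t=6-12: P1@Q1 runs 6, rem=7, quantum used, demote→Q2. Q0=[] Q1=[P2,P3] Q2=[P1]
t=12-16: P2@Q1 runs 4, rem=0, completes. Q0=[] Q1=[P3] Q2=[P1]
t=16-22: P3@Q1 runs 6, rem=1, quantum used, demote→Q2. Q0=[] Q1=[] Q2=[P1,P3]
t=22-29: P1@Q2 runs 7, rem=0, completes. Q0=[] Q1=[] Q2=[P3]
t=29-30: P3@Q2 runs 1, rem=0, completes. Q0=[] Q1=[] Q2=[]

Answer: P1(0-2) P2(2-4) P3(4-6) P1(6-12) P2(12-16) P3(16-22) P1(22-29) P3(29-30)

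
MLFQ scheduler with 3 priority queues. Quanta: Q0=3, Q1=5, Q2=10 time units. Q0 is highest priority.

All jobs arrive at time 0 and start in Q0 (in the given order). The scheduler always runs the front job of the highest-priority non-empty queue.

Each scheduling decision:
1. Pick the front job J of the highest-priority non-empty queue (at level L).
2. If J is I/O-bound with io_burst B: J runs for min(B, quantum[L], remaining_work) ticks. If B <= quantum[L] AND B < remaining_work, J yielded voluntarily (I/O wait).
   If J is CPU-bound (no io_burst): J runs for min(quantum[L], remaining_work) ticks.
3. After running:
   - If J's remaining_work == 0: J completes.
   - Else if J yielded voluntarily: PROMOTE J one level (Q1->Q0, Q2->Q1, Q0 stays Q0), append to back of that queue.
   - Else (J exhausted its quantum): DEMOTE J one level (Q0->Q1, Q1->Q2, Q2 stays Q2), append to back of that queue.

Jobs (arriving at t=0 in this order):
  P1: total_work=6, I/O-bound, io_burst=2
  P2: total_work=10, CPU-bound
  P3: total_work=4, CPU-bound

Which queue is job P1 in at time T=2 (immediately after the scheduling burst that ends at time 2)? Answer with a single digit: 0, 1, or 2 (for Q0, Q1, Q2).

t=0-2: P1@Q0 runs 2, rem=4, I/O yield, promote→Q0. Q0=[P2,P3,P1] Q1=[] Q2=[]
t=2-5: P2@Q0 runs 3, rem=7, quantum used, demote→Q1. Q0=[P3,P1] Q1=[P2] Q2=[]
t=5-8: P3@Q0 runs 3, rem=1, quantum used, demote→Q1. Q0=[P1] Q1=[P2,P3] Q2=[]
t=8-10: P1@Q0 runs 2, rem=2, I/O yield, promote→Q0. Q0=[P1] Q1=[P2,P3] Q2=[]
t=10-12: P1@Q0 runs 2, rem=0, completes. Q0=[] Q1=[P2,P3] Q2=[]
t=12-17: P2@Q1 runs 5, rem=2, quantum used, demote→Q2. Q0=[] Q1=[P3] Q2=[P2]
t=17-18: P3@Q1 runs 1, rem=0, completes. Q0=[] Q1=[] Q2=[P2]
t=18-20: P2@Q2 runs 2, rem=0, completes. Q0=[] Q1=[] Q2=[]

Answer: 0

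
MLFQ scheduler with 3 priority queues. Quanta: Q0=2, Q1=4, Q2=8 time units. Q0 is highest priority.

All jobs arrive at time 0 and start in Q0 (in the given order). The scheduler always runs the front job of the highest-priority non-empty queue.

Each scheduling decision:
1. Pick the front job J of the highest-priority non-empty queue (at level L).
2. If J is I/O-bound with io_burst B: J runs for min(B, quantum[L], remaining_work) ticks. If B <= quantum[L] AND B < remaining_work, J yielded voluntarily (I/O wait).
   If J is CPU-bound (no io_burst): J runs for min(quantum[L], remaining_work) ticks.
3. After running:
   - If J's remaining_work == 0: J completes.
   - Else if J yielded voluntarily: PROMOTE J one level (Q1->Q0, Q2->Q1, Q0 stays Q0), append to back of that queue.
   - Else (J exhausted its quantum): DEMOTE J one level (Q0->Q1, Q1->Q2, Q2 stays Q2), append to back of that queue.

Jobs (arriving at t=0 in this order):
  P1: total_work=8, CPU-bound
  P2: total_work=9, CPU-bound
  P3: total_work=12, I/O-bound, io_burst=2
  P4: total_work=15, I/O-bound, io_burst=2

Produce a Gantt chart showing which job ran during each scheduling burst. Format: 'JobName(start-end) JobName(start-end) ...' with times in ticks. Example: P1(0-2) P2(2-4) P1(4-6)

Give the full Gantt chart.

Answer: P1(0-2) P2(2-4) P3(4-6) P4(6-8) P3(8-10) P4(10-12) P3(12-14) P4(14-16) P3(16-18) P4(18-20) P3(20-22) P4(22-24) P3(24-26) P4(26-28) P4(28-30) P4(30-31) P1(31-35) P2(35-39) P1(39-41) P2(41-44)

Derivation:
t=0-2: P1@Q0 runs 2, rem=6, quantum used, demote→Q1. Q0=[P2,P3,P4] Q1=[P1] Q2=[]
t=2-4: P2@Q0 runs 2, rem=7, quantum used, demote→Q1. Q0=[P3,P4] Q1=[P1,P2] Q2=[]
t=4-6: P3@Q0 runs 2, rem=10, I/O yield, promote→Q0. Q0=[P4,P3] Q1=[P1,P2] Q2=[]
t=6-8: P4@Q0 runs 2, rem=13, I/O yield, promote→Q0. Q0=[P3,P4] Q1=[P1,P2] Q2=[]
t=8-10: P3@Q0 runs 2, rem=8, I/O yield, promote→Q0. Q0=[P4,P3] Q1=[P1,P2] Q2=[]
t=10-12: P4@Q0 runs 2, rem=11, I/O yield, promote→Q0. Q0=[P3,P4] Q1=[P1,P2] Q2=[]
t=12-14: P3@Q0 runs 2, rem=6, I/O yield, promote→Q0. Q0=[P4,P3] Q1=[P1,P2] Q2=[]
t=14-16: P4@Q0 runs 2, rem=9, I/O yield, promote→Q0. Q0=[P3,P4] Q1=[P1,P2] Q2=[]
t=16-18: P3@Q0 runs 2, rem=4, I/O yield, promote→Q0. Q0=[P4,P3] Q1=[P1,P2] Q2=[]
t=18-20: P4@Q0 runs 2, rem=7, I/O yield, promote→Q0. Q0=[P3,P4] Q1=[P1,P2] Q2=[]
t=20-22: P3@Q0 runs 2, rem=2, I/O yield, promote→Q0. Q0=[P4,P3] Q1=[P1,P2] Q2=[]
t=22-24: P4@Q0 runs 2, rem=5, I/O yield, promote→Q0. Q0=[P3,P4] Q1=[P1,P2] Q2=[]
t=24-26: P3@Q0 runs 2, rem=0, completes. Q0=[P4] Q1=[P1,P2] Q2=[]
t=26-28: P4@Q0 runs 2, rem=3, I/O yield, promote→Q0. Q0=[P4] Q1=[P1,P2] Q2=[]
t=28-30: P4@Q0 runs 2, rem=1, I/O yield, promote→Q0. Q0=[P4] Q1=[P1,P2] Q2=[]
t=30-31: P4@Q0 runs 1, rem=0, completes. Q0=[] Q1=[P1,P2] Q2=[]
t=31-35: P1@Q1 runs 4, rem=2, quantum used, demote→Q2. Q0=[] Q1=[P2] Q2=[P1]
t=35-39: P2@Q1 runs 4, rem=3, quantum used, demote→Q2. Q0=[] Q1=[] Q2=[P1,P2]
t=39-41: P1@Q2 runs 2, rem=0, completes. Q0=[] Q1=[] Q2=[P2]
t=41-44: P2@Q2 runs 3, rem=0, completes. Q0=[] Q1=[] Q2=[]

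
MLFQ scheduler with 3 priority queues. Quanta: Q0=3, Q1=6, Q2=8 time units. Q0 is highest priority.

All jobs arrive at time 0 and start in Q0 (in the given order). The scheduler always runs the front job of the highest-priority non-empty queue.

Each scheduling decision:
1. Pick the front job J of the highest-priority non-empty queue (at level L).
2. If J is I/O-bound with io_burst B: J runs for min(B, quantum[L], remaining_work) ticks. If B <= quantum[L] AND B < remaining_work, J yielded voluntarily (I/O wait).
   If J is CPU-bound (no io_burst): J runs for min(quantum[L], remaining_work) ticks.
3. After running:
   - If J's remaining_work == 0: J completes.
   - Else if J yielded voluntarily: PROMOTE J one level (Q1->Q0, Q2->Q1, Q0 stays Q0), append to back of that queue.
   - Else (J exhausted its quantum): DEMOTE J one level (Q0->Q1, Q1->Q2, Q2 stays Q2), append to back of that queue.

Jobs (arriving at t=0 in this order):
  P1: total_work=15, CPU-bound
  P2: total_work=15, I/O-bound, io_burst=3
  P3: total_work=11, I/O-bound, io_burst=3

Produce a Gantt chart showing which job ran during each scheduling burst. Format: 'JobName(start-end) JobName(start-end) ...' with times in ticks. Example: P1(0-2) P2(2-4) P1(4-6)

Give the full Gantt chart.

t=0-3: P1@Q0 runs 3, rem=12, quantum used, demote→Q1. Q0=[P2,P3] Q1=[P1] Q2=[]
t=3-6: P2@Q0 runs 3, rem=12, I/O yield, promote→Q0. Q0=[P3,P2] Q1=[P1] Q2=[]
t=6-9: P3@Q0 runs 3, rem=8, I/O yield, promote→Q0. Q0=[P2,P3] Q1=[P1] Q2=[]
t=9-12: P2@Q0 runs 3, rem=9, I/O yield, promote→Q0. Q0=[P3,P2] Q1=[P1] Q2=[]
t=12-15: P3@Q0 runs 3, rem=5, I/O yield, promote→Q0. Q0=[P2,P3] Q1=[P1] Q2=[]
t=15-18: P2@Q0 runs 3, rem=6, I/O yield, promote→Q0. Q0=[P3,P2] Q1=[P1] Q2=[]
t=18-21: P3@Q0 runs 3, rem=2, I/O yield, promote→Q0. Q0=[P2,P3] Q1=[P1] Q2=[]
t=21-24: P2@Q0 runs 3, rem=3, I/O yield, promote→Q0. Q0=[P3,P2] Q1=[P1] Q2=[]
t=24-26: P3@Q0 runs 2, rem=0, completes. Q0=[P2] Q1=[P1] Q2=[]
t=26-29: P2@Q0 runs 3, rem=0, completes. Q0=[] Q1=[P1] Q2=[]
t=29-35: P1@Q1 runs 6, rem=6, quantum used, demote→Q2. Q0=[] Q1=[] Q2=[P1]
t=35-41: P1@Q2 runs 6, rem=0, completes. Q0=[] Q1=[] Q2=[]

Answer: P1(0-3) P2(3-6) P3(6-9) P2(9-12) P3(12-15) P2(15-18) P3(18-21) P2(21-24) P3(24-26) P2(26-29) P1(29-35) P1(35-41)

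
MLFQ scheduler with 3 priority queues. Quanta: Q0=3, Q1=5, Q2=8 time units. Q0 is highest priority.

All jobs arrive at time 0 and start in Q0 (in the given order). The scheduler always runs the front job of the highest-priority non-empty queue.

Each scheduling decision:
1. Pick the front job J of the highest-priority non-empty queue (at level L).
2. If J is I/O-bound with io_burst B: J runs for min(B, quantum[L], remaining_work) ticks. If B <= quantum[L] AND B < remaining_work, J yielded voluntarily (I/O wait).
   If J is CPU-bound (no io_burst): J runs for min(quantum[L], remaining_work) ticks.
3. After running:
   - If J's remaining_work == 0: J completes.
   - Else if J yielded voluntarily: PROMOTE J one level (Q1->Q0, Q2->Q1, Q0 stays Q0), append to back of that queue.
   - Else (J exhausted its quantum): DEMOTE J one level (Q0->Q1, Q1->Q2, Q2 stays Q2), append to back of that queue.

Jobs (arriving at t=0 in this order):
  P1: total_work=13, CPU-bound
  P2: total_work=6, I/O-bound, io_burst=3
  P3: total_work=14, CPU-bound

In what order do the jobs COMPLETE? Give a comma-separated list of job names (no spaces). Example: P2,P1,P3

Answer: P2,P1,P3

Derivation:
t=0-3: P1@Q0 runs 3, rem=10, quantum used, demote→Q1. Q0=[P2,P3] Q1=[P1] Q2=[]
t=3-6: P2@Q0 runs 3, rem=3, I/O yield, promote→Q0. Q0=[P3,P2] Q1=[P1] Q2=[]
t=6-9: P3@Q0 runs 3, rem=11, quantum used, demote→Q1. Q0=[P2] Q1=[P1,P3] Q2=[]
t=9-12: P2@Q0 runs 3, rem=0, completes. Q0=[] Q1=[P1,P3] Q2=[]
t=12-17: P1@Q1 runs 5, rem=5, quantum used, demote→Q2. Q0=[] Q1=[P3] Q2=[P1]
t=17-22: P3@Q1 runs 5, rem=6, quantum used, demote→Q2. Q0=[] Q1=[] Q2=[P1,P3]
t=22-27: P1@Q2 runs 5, rem=0, completes. Q0=[] Q1=[] Q2=[P3]
t=27-33: P3@Q2 runs 6, rem=0, completes. Q0=[] Q1=[] Q2=[]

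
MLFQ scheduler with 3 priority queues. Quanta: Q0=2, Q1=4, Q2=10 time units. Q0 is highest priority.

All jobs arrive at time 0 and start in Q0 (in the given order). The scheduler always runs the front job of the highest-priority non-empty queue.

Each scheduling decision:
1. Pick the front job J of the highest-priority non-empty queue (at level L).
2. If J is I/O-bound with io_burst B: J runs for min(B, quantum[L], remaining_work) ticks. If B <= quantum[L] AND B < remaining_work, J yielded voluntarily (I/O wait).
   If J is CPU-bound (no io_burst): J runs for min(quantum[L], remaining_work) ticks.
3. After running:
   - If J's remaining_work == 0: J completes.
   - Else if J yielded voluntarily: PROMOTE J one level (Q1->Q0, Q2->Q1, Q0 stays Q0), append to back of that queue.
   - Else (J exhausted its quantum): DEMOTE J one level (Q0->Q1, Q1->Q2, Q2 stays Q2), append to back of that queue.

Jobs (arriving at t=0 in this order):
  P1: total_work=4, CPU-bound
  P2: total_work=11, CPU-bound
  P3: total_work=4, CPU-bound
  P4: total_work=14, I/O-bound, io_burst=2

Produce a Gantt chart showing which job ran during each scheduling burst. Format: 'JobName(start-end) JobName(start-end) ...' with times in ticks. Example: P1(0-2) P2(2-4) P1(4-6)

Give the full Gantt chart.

t=0-2: P1@Q0 runs 2, rem=2, quantum used, demote→Q1. Q0=[P2,P3,P4] Q1=[P1] Q2=[]
t=2-4: P2@Q0 runs 2, rem=9, quantum used, demote→Q1. Q0=[P3,P4] Q1=[P1,P2] Q2=[]
t=4-6: P3@Q0 runs 2, rem=2, quantum used, demote→Q1. Q0=[P4] Q1=[P1,P2,P3] Q2=[]
t=6-8: P4@Q0 runs 2, rem=12, I/O yield, promote→Q0. Q0=[P4] Q1=[P1,P2,P3] Q2=[]
t=8-10: P4@Q0 runs 2, rem=10, I/O yield, promote→Q0. Q0=[P4] Q1=[P1,P2,P3] Q2=[]
t=10-12: P4@Q0 runs 2, rem=8, I/O yield, promote→Q0. Q0=[P4] Q1=[P1,P2,P3] Q2=[]
t=12-14: P4@Q0 runs 2, rem=6, I/O yield, promote→Q0. Q0=[P4] Q1=[P1,P2,P3] Q2=[]
t=14-16: P4@Q0 runs 2, rem=4, I/O yield, promote→Q0. Q0=[P4] Q1=[P1,P2,P3] Q2=[]
t=16-18: P4@Q0 runs 2, rem=2, I/O yield, promote→Q0. Q0=[P4] Q1=[P1,P2,P3] Q2=[]
t=18-20: P4@Q0 runs 2, rem=0, completes. Q0=[] Q1=[P1,P2,P3] Q2=[]
t=20-22: P1@Q1 runs 2, rem=0, completes. Q0=[] Q1=[P2,P3] Q2=[]
t=22-26: P2@Q1 runs 4, rem=5, quantum used, demote→Q2. Q0=[] Q1=[P3] Q2=[P2]
t=26-28: P3@Q1 runs 2, rem=0, completes. Q0=[] Q1=[] Q2=[P2]
t=28-33: P2@Q2 runs 5, rem=0, completes. Q0=[] Q1=[] Q2=[]

Answer: P1(0-2) P2(2-4) P3(4-6) P4(6-8) P4(8-10) P4(10-12) P4(12-14) P4(14-16) P4(16-18) P4(18-20) P1(20-22) P2(22-26) P3(26-28) P2(28-33)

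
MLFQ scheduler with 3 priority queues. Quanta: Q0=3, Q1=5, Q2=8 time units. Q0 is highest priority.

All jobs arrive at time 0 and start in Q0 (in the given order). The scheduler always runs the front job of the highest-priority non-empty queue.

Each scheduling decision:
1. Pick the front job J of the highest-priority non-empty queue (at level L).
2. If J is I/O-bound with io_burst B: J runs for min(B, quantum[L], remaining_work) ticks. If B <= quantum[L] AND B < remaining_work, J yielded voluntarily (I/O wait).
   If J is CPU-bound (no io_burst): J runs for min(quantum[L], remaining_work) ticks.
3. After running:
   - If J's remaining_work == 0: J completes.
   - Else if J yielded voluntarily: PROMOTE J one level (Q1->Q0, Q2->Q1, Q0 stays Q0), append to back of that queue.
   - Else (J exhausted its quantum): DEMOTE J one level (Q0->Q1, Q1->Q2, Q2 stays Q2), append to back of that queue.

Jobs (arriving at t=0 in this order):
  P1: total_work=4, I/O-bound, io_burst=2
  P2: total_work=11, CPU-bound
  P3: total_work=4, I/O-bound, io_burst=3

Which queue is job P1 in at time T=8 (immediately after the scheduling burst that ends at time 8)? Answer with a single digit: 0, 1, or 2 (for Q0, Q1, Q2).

t=0-2: P1@Q0 runs 2, rem=2, I/O yield, promote→Q0. Q0=[P2,P3,P1] Q1=[] Q2=[]
t=2-5: P2@Q0 runs 3, rem=8, quantum used, demote→Q1. Q0=[P3,P1] Q1=[P2] Q2=[]
t=5-8: P3@Q0 runs 3, rem=1, I/O yield, promote→Q0. Q0=[P1,P3] Q1=[P2] Q2=[]
t=8-10: P1@Q0 runs 2, rem=0, completes. Q0=[P3] Q1=[P2] Q2=[]
t=10-11: P3@Q0 runs 1, rem=0, completes. Q0=[] Q1=[P2] Q2=[]
t=11-16: P2@Q1 runs 5, rem=3, quantum used, demote→Q2. Q0=[] Q1=[] Q2=[P2]
t=16-19: P2@Q2 runs 3, rem=0, completes. Q0=[] Q1=[] Q2=[]

Answer: 0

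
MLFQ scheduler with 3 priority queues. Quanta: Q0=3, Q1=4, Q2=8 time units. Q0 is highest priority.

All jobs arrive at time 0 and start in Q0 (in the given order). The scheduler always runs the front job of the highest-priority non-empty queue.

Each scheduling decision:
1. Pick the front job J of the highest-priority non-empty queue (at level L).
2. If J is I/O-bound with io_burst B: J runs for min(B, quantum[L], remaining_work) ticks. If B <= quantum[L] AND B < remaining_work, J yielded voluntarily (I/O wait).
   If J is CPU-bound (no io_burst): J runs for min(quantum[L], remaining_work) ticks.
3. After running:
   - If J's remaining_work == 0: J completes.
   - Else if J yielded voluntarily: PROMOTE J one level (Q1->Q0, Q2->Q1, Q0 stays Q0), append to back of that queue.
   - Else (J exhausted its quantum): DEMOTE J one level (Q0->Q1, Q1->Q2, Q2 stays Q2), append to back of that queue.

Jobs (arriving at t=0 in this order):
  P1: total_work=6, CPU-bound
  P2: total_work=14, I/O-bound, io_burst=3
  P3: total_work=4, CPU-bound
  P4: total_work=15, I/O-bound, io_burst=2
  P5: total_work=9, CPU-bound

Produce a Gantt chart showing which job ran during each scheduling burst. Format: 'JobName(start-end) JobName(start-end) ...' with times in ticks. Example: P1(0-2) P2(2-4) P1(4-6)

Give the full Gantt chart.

t=0-3: P1@Q0 runs 3, rem=3, quantum used, demote→Q1. Q0=[P2,P3,P4,P5] Q1=[P1] Q2=[]
t=3-6: P2@Q0 runs 3, rem=11, I/O yield, promote→Q0. Q0=[P3,P4,P5,P2] Q1=[P1] Q2=[]
t=6-9: P3@Q0 runs 3, rem=1, quantum used, demote→Q1. Q0=[P4,P5,P2] Q1=[P1,P3] Q2=[]
t=9-11: P4@Q0 runs 2, rem=13, I/O yield, promote→Q0. Q0=[P5,P2,P4] Q1=[P1,P3] Q2=[]
t=11-14: P5@Q0 runs 3, rem=6, quantum used, demote→Q1. Q0=[P2,P4] Q1=[P1,P3,P5] Q2=[]
t=14-17: P2@Q0 runs 3, rem=8, I/O yield, promote→Q0. Q0=[P4,P2] Q1=[P1,P3,P5] Q2=[]
t=17-19: P4@Q0 runs 2, rem=11, I/O yield, promote→Q0. Q0=[P2,P4] Q1=[P1,P3,P5] Q2=[]
t=19-22: P2@Q0 runs 3, rem=5, I/O yield, promote→Q0. Q0=[P4,P2] Q1=[P1,P3,P5] Q2=[]
t=22-24: P4@Q0 runs 2, rem=9, I/O yield, promote→Q0. Q0=[P2,P4] Q1=[P1,P3,P5] Q2=[]
t=24-27: P2@Q0 runs 3, rem=2, I/O yield, promote→Q0. Q0=[P4,P2] Q1=[P1,P3,P5] Q2=[]
t=27-29: P4@Q0 runs 2, rem=7, I/O yield, promote→Q0. Q0=[P2,P4] Q1=[P1,P3,P5] Q2=[]
t=29-31: P2@Q0 runs 2, rem=0, completes. Q0=[P4] Q1=[P1,P3,P5] Q2=[]
t=31-33: P4@Q0 runs 2, rem=5, I/O yield, promote→Q0. Q0=[P4] Q1=[P1,P3,P5] Q2=[]
t=33-35: P4@Q0 runs 2, rem=3, I/O yield, promote→Q0. Q0=[P4] Q1=[P1,P3,P5] Q2=[]
t=35-37: P4@Q0 runs 2, rem=1, I/O yield, promote→Q0. Q0=[P4] Q1=[P1,P3,P5] Q2=[]
t=37-38: P4@Q0 runs 1, rem=0, completes. Q0=[] Q1=[P1,P3,P5] Q2=[]
t=38-41: P1@Q1 runs 3, rem=0, completes. Q0=[] Q1=[P3,P5] Q2=[]
t=41-42: P3@Q1 runs 1, rem=0, completes. Q0=[] Q1=[P5] Q2=[]
t=42-46: P5@Q1 runs 4, rem=2, quantum used, demote→Q2. Q0=[] Q1=[] Q2=[P5]
t=46-48: P5@Q2 runs 2, rem=0, completes. Q0=[] Q1=[] Q2=[]

Answer: P1(0-3) P2(3-6) P3(6-9) P4(9-11) P5(11-14) P2(14-17) P4(17-19) P2(19-22) P4(22-24) P2(24-27) P4(27-29) P2(29-31) P4(31-33) P4(33-35) P4(35-37) P4(37-38) P1(38-41) P3(41-42) P5(42-46) P5(46-48)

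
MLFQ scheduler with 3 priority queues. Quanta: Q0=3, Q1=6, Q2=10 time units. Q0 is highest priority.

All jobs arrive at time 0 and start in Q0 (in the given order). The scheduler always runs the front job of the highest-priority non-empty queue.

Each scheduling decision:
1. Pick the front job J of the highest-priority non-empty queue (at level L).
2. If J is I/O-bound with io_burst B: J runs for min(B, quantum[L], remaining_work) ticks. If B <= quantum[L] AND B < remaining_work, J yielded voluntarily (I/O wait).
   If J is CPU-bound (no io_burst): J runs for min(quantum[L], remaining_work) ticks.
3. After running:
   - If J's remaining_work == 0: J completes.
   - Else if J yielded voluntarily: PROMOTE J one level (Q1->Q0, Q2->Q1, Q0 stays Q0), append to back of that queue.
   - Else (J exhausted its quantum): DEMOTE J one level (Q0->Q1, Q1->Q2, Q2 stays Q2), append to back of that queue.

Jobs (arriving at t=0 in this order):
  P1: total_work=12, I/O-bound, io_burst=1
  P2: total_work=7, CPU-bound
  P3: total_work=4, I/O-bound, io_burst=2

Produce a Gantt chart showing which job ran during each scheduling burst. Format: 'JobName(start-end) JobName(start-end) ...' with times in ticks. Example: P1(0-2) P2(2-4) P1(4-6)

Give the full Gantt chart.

Answer: P1(0-1) P2(1-4) P3(4-6) P1(6-7) P3(7-9) P1(9-10) P1(10-11) P1(11-12) P1(12-13) P1(13-14) P1(14-15) P1(15-16) P1(16-17) P1(17-18) P1(18-19) P2(19-23)

Derivation:
t=0-1: P1@Q0 runs 1, rem=11, I/O yield, promote→Q0. Q0=[P2,P3,P1] Q1=[] Q2=[]
t=1-4: P2@Q0 runs 3, rem=4, quantum used, demote→Q1. Q0=[P3,P1] Q1=[P2] Q2=[]
t=4-6: P3@Q0 runs 2, rem=2, I/O yield, promote→Q0. Q0=[P1,P3] Q1=[P2] Q2=[]
t=6-7: P1@Q0 runs 1, rem=10, I/O yield, promote→Q0. Q0=[P3,P1] Q1=[P2] Q2=[]
t=7-9: P3@Q0 runs 2, rem=0, completes. Q0=[P1] Q1=[P2] Q2=[]
t=9-10: P1@Q0 runs 1, rem=9, I/O yield, promote→Q0. Q0=[P1] Q1=[P2] Q2=[]
t=10-11: P1@Q0 runs 1, rem=8, I/O yield, promote→Q0. Q0=[P1] Q1=[P2] Q2=[]
t=11-12: P1@Q0 runs 1, rem=7, I/O yield, promote→Q0. Q0=[P1] Q1=[P2] Q2=[]
t=12-13: P1@Q0 runs 1, rem=6, I/O yield, promote→Q0. Q0=[P1] Q1=[P2] Q2=[]
t=13-14: P1@Q0 runs 1, rem=5, I/O yield, promote→Q0. Q0=[P1] Q1=[P2] Q2=[]
t=14-15: P1@Q0 runs 1, rem=4, I/O yield, promote→Q0. Q0=[P1] Q1=[P2] Q2=[]
t=15-16: P1@Q0 runs 1, rem=3, I/O yield, promote→Q0. Q0=[P1] Q1=[P2] Q2=[]
t=16-17: P1@Q0 runs 1, rem=2, I/O yield, promote→Q0. Q0=[P1] Q1=[P2] Q2=[]
t=17-18: P1@Q0 runs 1, rem=1, I/O yield, promote→Q0. Q0=[P1] Q1=[P2] Q2=[]
t=18-19: P1@Q0 runs 1, rem=0, completes. Q0=[] Q1=[P2] Q2=[]
t=19-23: P2@Q1 runs 4, rem=0, completes. Q0=[] Q1=[] Q2=[]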